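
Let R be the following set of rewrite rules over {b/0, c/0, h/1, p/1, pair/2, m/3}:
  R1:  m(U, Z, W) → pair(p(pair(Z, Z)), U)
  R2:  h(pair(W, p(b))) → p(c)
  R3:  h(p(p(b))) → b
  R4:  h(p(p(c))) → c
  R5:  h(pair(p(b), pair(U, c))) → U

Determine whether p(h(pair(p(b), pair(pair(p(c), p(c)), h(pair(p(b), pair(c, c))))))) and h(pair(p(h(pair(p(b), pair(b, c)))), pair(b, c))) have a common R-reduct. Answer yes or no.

no — NF(t₁) = p(pair(p(c), p(c))), NF(t₂) = b

Reduce t₁ = p(h(pair(p(b), pair(pair(p(c), p(c)), h(pair(p(b), pair(c, c))))))):
1. p(h(pair(p(b), pair(pair(p(c), p(c)), h(pair(p(b), pair(c, c)))))))  →  p(h(pair(p(b), pair(pair(p(c), p(c)), c))))   [R5 at 1.1.2.2]
2. p(h(pair(p(b), pair(pair(p(c), p(c)), c))))  →  p(pair(p(c), p(c)))   [R5 at 1]

Reduce t₂ = h(pair(p(h(pair(p(b), pair(b, c)))), pair(b, c))):
1. h(pair(p(h(pair(p(b), pair(b, c)))), pair(b, c)))  →  h(pair(p(b), pair(b, c)))   [R5 at 1.1.1]
2. h(pair(p(b), pair(b, c)))  →  b   [R5 at ε]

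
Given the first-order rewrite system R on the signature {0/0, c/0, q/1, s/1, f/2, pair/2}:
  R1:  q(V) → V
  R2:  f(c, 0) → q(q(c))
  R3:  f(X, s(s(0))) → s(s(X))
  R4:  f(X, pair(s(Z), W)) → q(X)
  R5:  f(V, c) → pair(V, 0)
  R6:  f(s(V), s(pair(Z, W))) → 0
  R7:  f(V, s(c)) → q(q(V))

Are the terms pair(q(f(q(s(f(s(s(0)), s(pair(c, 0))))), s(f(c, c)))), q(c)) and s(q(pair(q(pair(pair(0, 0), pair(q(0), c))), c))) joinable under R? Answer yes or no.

no — NF(t₁) = pair(0, c), NF(t₂) = s(pair(pair(pair(0, 0), pair(0, c)), c))

Reduce t₁ = pair(q(f(q(s(f(s(s(0)), s(pair(c, 0))))), s(f(c, c)))), q(c)):
1. pair(q(f(q(s(f(s(s(0)), s(pair(c, 0))))), s(f(c, c)))), q(c))  →  pair(f(q(s(f(s(s(0)), s(pair(c, 0))))), s(f(c, c))), q(c))   [R1 at 1]
2. pair(f(q(s(f(s(s(0)), s(pair(c, 0))))), s(f(c, c))), q(c))  →  pair(f(s(f(s(s(0)), s(pair(c, 0)))), s(f(c, c))), q(c))   [R1 at 1.1]
3. pair(f(s(f(s(s(0)), s(pair(c, 0)))), s(f(c, c))), q(c))  →  pair(f(s(0), s(f(c, c))), q(c))   [R6 at 1.1.1]
4. pair(f(s(0), s(f(c, c))), q(c))  →  pair(f(s(0), s(pair(c, 0))), q(c))   [R5 at 1.2.1]
5. pair(f(s(0), s(pair(c, 0))), q(c))  →  pair(0, q(c))   [R6 at 1]
6. pair(0, q(c))  →  pair(0, c)   [R1 at 2]

Reduce t₂ = s(q(pair(q(pair(pair(0, 0), pair(q(0), c))), c))):
1. s(q(pair(q(pair(pair(0, 0), pair(q(0), c))), c)))  →  s(pair(q(pair(pair(0, 0), pair(q(0), c))), c))   [R1 at 1]
2. s(pair(q(pair(pair(0, 0), pair(q(0), c))), c))  →  s(pair(pair(pair(0, 0), pair(q(0), c)), c))   [R1 at 1.1]
3. s(pair(pair(pair(0, 0), pair(q(0), c)), c))  →  s(pair(pair(pair(0, 0), pair(0, c)), c))   [R1 at 1.1.2.1]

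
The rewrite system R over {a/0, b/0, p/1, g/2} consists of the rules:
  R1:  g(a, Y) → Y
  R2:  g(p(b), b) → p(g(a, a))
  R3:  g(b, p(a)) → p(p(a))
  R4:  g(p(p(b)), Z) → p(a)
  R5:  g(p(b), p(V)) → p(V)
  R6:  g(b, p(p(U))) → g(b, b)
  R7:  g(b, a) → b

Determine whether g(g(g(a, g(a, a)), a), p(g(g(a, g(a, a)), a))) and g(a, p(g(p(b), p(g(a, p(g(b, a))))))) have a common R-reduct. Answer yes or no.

Reduce t₁ = g(g(g(a, g(a, a)), a), p(g(g(a, g(a, a)), a))):
1. g(g(g(a, g(a, a)), a), p(g(g(a, g(a, a)), a)))  →  g(g(g(a, a), a), p(g(g(a, g(a, a)), a)))   [R1 at 1.1]
2. g(g(g(a, a), a), p(g(g(a, g(a, a)), a)))  →  g(g(a, a), p(g(g(a, g(a, a)), a)))   [R1 at 1.1]
3. g(g(a, a), p(g(g(a, g(a, a)), a)))  →  g(a, p(g(g(a, g(a, a)), a)))   [R1 at 1]
4. g(a, p(g(g(a, g(a, a)), a)))  →  p(g(g(a, g(a, a)), a))   [R1 at ε]
5. p(g(g(a, g(a, a)), a))  →  p(g(g(a, a), a))   [R1 at 1.1]
6. p(g(g(a, a), a))  →  p(g(a, a))   [R1 at 1.1]
7. p(g(a, a))  →  p(a)   [R1 at 1]

Reduce t₂ = g(a, p(g(p(b), p(g(a, p(g(b, a))))))):
1. g(a, p(g(p(b), p(g(a, p(g(b, a)))))))  →  p(g(p(b), p(g(a, p(g(b, a))))))   [R1 at ε]
2. p(g(p(b), p(g(a, p(g(b, a))))))  →  p(p(g(a, p(g(b, a)))))   [R5 at 1]
3. p(p(g(a, p(g(b, a)))))  →  p(p(p(g(b, a))))   [R1 at 1.1]
4. p(p(p(g(b, a))))  →  p(p(p(b)))   [R7 at 1.1.1]

no — NF(t₁) = p(a), NF(t₂) = p(p(p(b)))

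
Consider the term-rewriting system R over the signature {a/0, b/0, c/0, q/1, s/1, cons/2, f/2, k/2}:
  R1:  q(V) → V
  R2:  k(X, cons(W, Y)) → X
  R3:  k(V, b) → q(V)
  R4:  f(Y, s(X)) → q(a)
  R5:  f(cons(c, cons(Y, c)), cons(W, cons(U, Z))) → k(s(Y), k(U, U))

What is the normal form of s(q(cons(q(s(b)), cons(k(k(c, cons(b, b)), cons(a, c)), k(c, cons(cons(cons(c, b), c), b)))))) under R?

1. s(q(cons(q(s(b)), cons(k(k(c, cons(b, b)), cons(a, c)), k(c, cons(cons(cons(c, b), c), b))))))  →  s(cons(q(s(b)), cons(k(k(c, cons(b, b)), cons(a, c)), k(c, cons(cons(cons(c, b), c), b)))))   [R1 at 1]
2. s(cons(q(s(b)), cons(k(k(c, cons(b, b)), cons(a, c)), k(c, cons(cons(cons(c, b), c), b)))))  →  s(cons(s(b), cons(k(k(c, cons(b, b)), cons(a, c)), k(c, cons(cons(cons(c, b), c), b)))))   [R1 at 1.1]
3. s(cons(s(b), cons(k(k(c, cons(b, b)), cons(a, c)), k(c, cons(cons(cons(c, b), c), b)))))  →  s(cons(s(b), cons(k(c, cons(b, b)), k(c, cons(cons(cons(c, b), c), b)))))   [R2 at 1.2.1]
4. s(cons(s(b), cons(k(c, cons(b, b)), k(c, cons(cons(cons(c, b), c), b)))))  →  s(cons(s(b), cons(c, k(c, cons(cons(cons(c, b), c), b)))))   [R2 at 1.2.1]
5. s(cons(s(b), cons(c, k(c, cons(cons(cons(c, b), c), b)))))  →  s(cons(s(b), cons(c, c)))   [R2 at 1.2.2]

s(cons(s(b), cons(c, c)))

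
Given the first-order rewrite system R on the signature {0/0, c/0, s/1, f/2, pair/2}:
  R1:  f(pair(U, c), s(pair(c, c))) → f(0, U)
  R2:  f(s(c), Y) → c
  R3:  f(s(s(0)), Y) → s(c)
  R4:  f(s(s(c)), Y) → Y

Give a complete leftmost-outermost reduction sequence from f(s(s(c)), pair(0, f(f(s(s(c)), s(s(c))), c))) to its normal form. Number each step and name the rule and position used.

pair(0, c)

1. f(s(s(c)), pair(0, f(f(s(s(c)), s(s(c))), c)))  →  pair(0, f(f(s(s(c)), s(s(c))), c))   [R4 at ε]
2. pair(0, f(f(s(s(c)), s(s(c))), c))  →  pair(0, f(s(s(c)), c))   [R4 at 2.1]
3. pair(0, f(s(s(c)), c))  →  pair(0, c)   [R4 at 2]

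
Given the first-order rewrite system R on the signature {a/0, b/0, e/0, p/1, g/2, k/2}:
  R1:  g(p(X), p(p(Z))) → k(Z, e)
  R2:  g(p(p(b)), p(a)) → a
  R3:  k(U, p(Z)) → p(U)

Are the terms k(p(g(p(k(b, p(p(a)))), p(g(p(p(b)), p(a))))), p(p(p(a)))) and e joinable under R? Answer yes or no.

no — NF(t₁) = p(p(a)), NF(t₂) = e

Reduce t₁ = k(p(g(p(k(b, p(p(a)))), p(g(p(p(b)), p(a))))), p(p(p(a)))):
1. k(p(g(p(k(b, p(p(a)))), p(g(p(p(b)), p(a))))), p(p(p(a))))  →  p(p(g(p(k(b, p(p(a)))), p(g(p(p(b)), p(a))))))   [R3 at ε]
2. p(p(g(p(k(b, p(p(a)))), p(g(p(p(b)), p(a))))))  →  p(p(g(p(p(b)), p(g(p(p(b)), p(a))))))   [R3 at 1.1.1.1]
3. p(p(g(p(p(b)), p(g(p(p(b)), p(a))))))  →  p(p(g(p(p(b)), p(a))))   [R2 at 1.1.2.1]
4. p(p(g(p(p(b)), p(a))))  →  p(p(a))   [R2 at 1.1]

Reduce t₂ = e:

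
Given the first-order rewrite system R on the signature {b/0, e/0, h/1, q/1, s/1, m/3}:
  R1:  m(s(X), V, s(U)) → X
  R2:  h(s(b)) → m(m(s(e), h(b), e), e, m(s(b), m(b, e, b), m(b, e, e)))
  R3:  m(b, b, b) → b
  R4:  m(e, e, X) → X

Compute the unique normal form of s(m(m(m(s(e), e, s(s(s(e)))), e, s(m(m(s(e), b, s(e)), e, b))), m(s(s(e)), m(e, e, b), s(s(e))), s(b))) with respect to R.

1. s(m(m(m(s(e), e, s(s(s(e)))), e, s(m(m(s(e), b, s(e)), e, b))), m(s(s(e)), m(e, e, b), s(s(e))), s(b)))  →  s(m(m(e, e, s(m(m(s(e), b, s(e)), e, b))), m(s(s(e)), m(e, e, b), s(s(e))), s(b)))   [R1 at 1.1.1]
2. s(m(m(e, e, s(m(m(s(e), b, s(e)), e, b))), m(s(s(e)), m(e, e, b), s(s(e))), s(b)))  →  s(m(s(m(m(s(e), b, s(e)), e, b)), m(s(s(e)), m(e, e, b), s(s(e))), s(b)))   [R4 at 1.1]
3. s(m(s(m(m(s(e), b, s(e)), e, b)), m(s(s(e)), m(e, e, b), s(s(e))), s(b)))  →  s(m(m(s(e), b, s(e)), e, b))   [R1 at 1]
4. s(m(m(s(e), b, s(e)), e, b))  →  s(m(e, e, b))   [R1 at 1.1]
5. s(m(e, e, b))  →  s(b)   [R4 at 1]

s(b)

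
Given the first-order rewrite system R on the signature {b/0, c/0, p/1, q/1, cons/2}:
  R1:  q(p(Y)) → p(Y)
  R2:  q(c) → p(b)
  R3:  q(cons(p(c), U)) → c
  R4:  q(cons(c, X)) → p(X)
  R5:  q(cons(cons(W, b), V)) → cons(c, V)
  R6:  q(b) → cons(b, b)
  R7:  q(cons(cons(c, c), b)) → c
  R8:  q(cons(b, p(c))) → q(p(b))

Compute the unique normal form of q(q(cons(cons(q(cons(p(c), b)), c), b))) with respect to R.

1. q(q(cons(cons(q(cons(p(c), b)), c), b)))  →  q(q(cons(cons(c, c), b)))   [R3 at 1.1.1.1]
2. q(q(cons(cons(c, c), b)))  →  q(c)   [R7 at 1]
3. q(c)  →  p(b)   [R2 at ε]

p(b)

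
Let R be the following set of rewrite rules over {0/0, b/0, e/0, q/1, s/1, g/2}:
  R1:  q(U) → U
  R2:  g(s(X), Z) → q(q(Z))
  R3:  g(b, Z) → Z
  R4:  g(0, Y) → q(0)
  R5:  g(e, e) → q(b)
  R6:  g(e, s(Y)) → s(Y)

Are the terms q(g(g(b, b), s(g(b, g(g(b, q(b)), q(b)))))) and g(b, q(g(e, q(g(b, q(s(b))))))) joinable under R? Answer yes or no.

yes — NF(t₁) = s(b), NF(t₂) = s(b)

Reduce t₁ = q(g(g(b, b), s(g(b, g(g(b, q(b)), q(b)))))):
1. q(g(g(b, b), s(g(b, g(g(b, q(b)), q(b))))))  →  g(g(b, b), s(g(b, g(g(b, q(b)), q(b)))))   [R1 at ε]
2. g(g(b, b), s(g(b, g(g(b, q(b)), q(b)))))  →  g(b, s(g(b, g(g(b, q(b)), q(b)))))   [R3 at 1]
3. g(b, s(g(b, g(g(b, q(b)), q(b)))))  →  s(g(b, g(g(b, q(b)), q(b))))   [R3 at ε]
4. s(g(b, g(g(b, q(b)), q(b))))  →  s(g(g(b, q(b)), q(b)))   [R3 at 1]
5. s(g(g(b, q(b)), q(b)))  →  s(g(q(b), q(b)))   [R3 at 1.1]
6. s(g(q(b), q(b)))  →  s(g(b, q(b)))   [R1 at 1.1]
7. s(g(b, q(b)))  →  s(q(b))   [R3 at 1]
8. s(q(b))  →  s(b)   [R1 at 1]

Reduce t₂ = g(b, q(g(e, q(g(b, q(s(b))))))):
1. g(b, q(g(e, q(g(b, q(s(b)))))))  →  q(g(e, q(g(b, q(s(b))))))   [R3 at ε]
2. q(g(e, q(g(b, q(s(b))))))  →  g(e, q(g(b, q(s(b)))))   [R1 at ε]
3. g(e, q(g(b, q(s(b)))))  →  g(e, g(b, q(s(b))))   [R1 at 2]
4. g(e, g(b, q(s(b))))  →  g(e, q(s(b)))   [R3 at 2]
5. g(e, q(s(b)))  →  g(e, s(b))   [R1 at 2]
6. g(e, s(b))  →  s(b)   [R6 at ε]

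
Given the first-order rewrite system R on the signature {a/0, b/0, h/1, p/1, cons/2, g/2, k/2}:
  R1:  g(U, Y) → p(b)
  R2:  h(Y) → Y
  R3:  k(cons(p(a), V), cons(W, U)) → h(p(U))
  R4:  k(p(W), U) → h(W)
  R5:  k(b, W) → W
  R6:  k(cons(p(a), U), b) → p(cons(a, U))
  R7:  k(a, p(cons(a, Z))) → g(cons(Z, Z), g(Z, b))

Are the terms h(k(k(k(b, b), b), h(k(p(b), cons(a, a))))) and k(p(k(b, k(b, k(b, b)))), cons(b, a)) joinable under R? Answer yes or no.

Reduce t₁ = h(k(k(k(b, b), b), h(k(p(b), cons(a, a))))):
1. h(k(k(k(b, b), b), h(k(p(b), cons(a, a)))))  →  k(k(k(b, b), b), h(k(p(b), cons(a, a))))   [R2 at ε]
2. k(k(k(b, b), b), h(k(p(b), cons(a, a))))  →  k(k(b, b), h(k(p(b), cons(a, a))))   [R5 at 1.1]
3. k(k(b, b), h(k(p(b), cons(a, a))))  →  k(b, h(k(p(b), cons(a, a))))   [R5 at 1]
4. k(b, h(k(p(b), cons(a, a))))  →  h(k(p(b), cons(a, a)))   [R5 at ε]
5. h(k(p(b), cons(a, a)))  →  k(p(b), cons(a, a))   [R2 at ε]
6. k(p(b), cons(a, a))  →  h(b)   [R4 at ε]
7. h(b)  →  b   [R2 at ε]

Reduce t₂ = k(p(k(b, k(b, k(b, b)))), cons(b, a)):
1. k(p(k(b, k(b, k(b, b)))), cons(b, a))  →  h(k(b, k(b, k(b, b))))   [R4 at ε]
2. h(k(b, k(b, k(b, b))))  →  k(b, k(b, k(b, b)))   [R2 at ε]
3. k(b, k(b, k(b, b)))  →  k(b, k(b, b))   [R5 at ε]
4. k(b, k(b, b))  →  k(b, b)   [R5 at ε]
5. k(b, b)  →  b   [R5 at ε]

yes — NF(t₁) = b, NF(t₂) = b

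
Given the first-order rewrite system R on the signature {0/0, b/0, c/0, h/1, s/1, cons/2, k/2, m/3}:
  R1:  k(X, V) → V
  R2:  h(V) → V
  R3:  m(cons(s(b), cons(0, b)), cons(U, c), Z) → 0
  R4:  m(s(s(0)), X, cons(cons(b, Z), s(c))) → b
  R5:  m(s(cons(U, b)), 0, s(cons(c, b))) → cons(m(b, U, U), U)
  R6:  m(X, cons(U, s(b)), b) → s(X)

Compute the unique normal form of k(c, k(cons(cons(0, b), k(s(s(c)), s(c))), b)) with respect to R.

1. k(c, k(cons(cons(0, b), k(s(s(c)), s(c))), b))  →  k(cons(cons(0, b), k(s(s(c)), s(c))), b)   [R1 at ε]
2. k(cons(cons(0, b), k(s(s(c)), s(c))), b)  →  b   [R1 at ε]

b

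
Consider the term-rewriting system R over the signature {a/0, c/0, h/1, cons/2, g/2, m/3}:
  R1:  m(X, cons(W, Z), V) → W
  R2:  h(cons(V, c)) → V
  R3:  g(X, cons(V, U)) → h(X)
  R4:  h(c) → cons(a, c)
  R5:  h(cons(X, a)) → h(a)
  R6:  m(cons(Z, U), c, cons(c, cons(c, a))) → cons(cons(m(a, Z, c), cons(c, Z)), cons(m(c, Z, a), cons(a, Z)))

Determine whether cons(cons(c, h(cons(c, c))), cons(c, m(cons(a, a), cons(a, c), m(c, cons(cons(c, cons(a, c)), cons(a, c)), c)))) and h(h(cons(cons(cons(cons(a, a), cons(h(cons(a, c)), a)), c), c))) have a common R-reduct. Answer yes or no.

Reduce t₁ = cons(cons(c, h(cons(c, c))), cons(c, m(cons(a, a), cons(a, c), m(c, cons(cons(c, cons(a, c)), cons(a, c)), c)))):
1. cons(cons(c, h(cons(c, c))), cons(c, m(cons(a, a), cons(a, c), m(c, cons(cons(c, cons(a, c)), cons(a, c)), c))))  →  cons(cons(c, c), cons(c, m(cons(a, a), cons(a, c), m(c, cons(cons(c, cons(a, c)), cons(a, c)), c))))   [R2 at 1.2]
2. cons(cons(c, c), cons(c, m(cons(a, a), cons(a, c), m(c, cons(cons(c, cons(a, c)), cons(a, c)), c))))  →  cons(cons(c, c), cons(c, a))   [R1 at 2.2]

Reduce t₂ = h(h(cons(cons(cons(cons(a, a), cons(h(cons(a, c)), a)), c), c))):
1. h(h(cons(cons(cons(cons(a, a), cons(h(cons(a, c)), a)), c), c)))  →  h(cons(cons(cons(a, a), cons(h(cons(a, c)), a)), c))   [R2 at 1]
2. h(cons(cons(cons(a, a), cons(h(cons(a, c)), a)), c))  →  cons(cons(a, a), cons(h(cons(a, c)), a))   [R2 at ε]
3. cons(cons(a, a), cons(h(cons(a, c)), a))  →  cons(cons(a, a), cons(a, a))   [R2 at 2.1]

no — NF(t₁) = cons(cons(c, c), cons(c, a)), NF(t₂) = cons(cons(a, a), cons(a, a))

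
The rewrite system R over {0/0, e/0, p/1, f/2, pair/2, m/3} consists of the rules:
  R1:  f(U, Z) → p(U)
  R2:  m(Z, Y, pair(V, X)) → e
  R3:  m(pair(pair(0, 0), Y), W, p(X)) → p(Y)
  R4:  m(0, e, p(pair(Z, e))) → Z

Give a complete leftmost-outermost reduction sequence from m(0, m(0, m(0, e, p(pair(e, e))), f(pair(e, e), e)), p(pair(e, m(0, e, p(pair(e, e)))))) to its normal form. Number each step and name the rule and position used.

e

1. m(0, m(0, m(0, e, p(pair(e, e))), f(pair(e, e), e)), p(pair(e, m(0, e, p(pair(e, e))))))  →  m(0, m(0, e, f(pair(e, e), e)), p(pair(e, m(0, e, p(pair(e, e))))))   [R4 at 2.2]
2. m(0, m(0, e, f(pair(e, e), e)), p(pair(e, m(0, e, p(pair(e, e))))))  →  m(0, m(0, e, p(pair(e, e))), p(pair(e, m(0, e, p(pair(e, e))))))   [R1 at 2.3]
3. m(0, m(0, e, p(pair(e, e))), p(pair(e, m(0, e, p(pair(e, e))))))  →  m(0, e, p(pair(e, m(0, e, p(pair(e, e))))))   [R4 at 2]
4. m(0, e, p(pair(e, m(0, e, p(pair(e, e))))))  →  m(0, e, p(pair(e, e)))   [R4 at 3.1.2]
5. m(0, e, p(pair(e, e)))  →  e   [R4 at ε]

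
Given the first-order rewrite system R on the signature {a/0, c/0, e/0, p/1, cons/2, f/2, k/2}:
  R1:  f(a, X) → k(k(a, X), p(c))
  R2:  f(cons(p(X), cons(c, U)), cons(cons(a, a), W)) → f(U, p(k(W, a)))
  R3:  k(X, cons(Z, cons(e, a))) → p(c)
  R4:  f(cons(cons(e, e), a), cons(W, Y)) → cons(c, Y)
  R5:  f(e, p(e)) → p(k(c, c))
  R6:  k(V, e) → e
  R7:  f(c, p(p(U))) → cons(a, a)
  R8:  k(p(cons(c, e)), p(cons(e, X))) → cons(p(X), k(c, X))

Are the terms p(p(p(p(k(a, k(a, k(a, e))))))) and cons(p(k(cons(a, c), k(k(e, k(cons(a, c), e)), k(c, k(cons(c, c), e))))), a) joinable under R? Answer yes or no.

Reduce t₁ = p(p(p(p(k(a, k(a, k(a, e))))))):
1. p(p(p(p(k(a, k(a, k(a, e)))))))  →  p(p(p(p(k(a, k(a, e))))))   [R6 at 1.1.1.1.2.2]
2. p(p(p(p(k(a, k(a, e))))))  →  p(p(p(p(k(a, e)))))   [R6 at 1.1.1.1.2]
3. p(p(p(p(k(a, e)))))  →  p(p(p(p(e))))   [R6 at 1.1.1.1]

Reduce t₂ = cons(p(k(cons(a, c), k(k(e, k(cons(a, c), e)), k(c, k(cons(c, c), e))))), a):
1. cons(p(k(cons(a, c), k(k(e, k(cons(a, c), e)), k(c, k(cons(c, c), e))))), a)  →  cons(p(k(cons(a, c), k(k(e, e), k(c, k(cons(c, c), e))))), a)   [R6 at 1.1.2.1.2]
2. cons(p(k(cons(a, c), k(k(e, e), k(c, k(cons(c, c), e))))), a)  →  cons(p(k(cons(a, c), k(e, k(c, k(cons(c, c), e))))), a)   [R6 at 1.1.2.1]
3. cons(p(k(cons(a, c), k(e, k(c, k(cons(c, c), e))))), a)  →  cons(p(k(cons(a, c), k(e, k(c, e)))), a)   [R6 at 1.1.2.2.2]
4. cons(p(k(cons(a, c), k(e, k(c, e)))), a)  →  cons(p(k(cons(a, c), k(e, e))), a)   [R6 at 1.1.2.2]
5. cons(p(k(cons(a, c), k(e, e))), a)  →  cons(p(k(cons(a, c), e)), a)   [R6 at 1.1.2]
6. cons(p(k(cons(a, c), e)), a)  →  cons(p(e), a)   [R6 at 1.1]

no — NF(t₁) = p(p(p(p(e)))), NF(t₂) = cons(p(e), a)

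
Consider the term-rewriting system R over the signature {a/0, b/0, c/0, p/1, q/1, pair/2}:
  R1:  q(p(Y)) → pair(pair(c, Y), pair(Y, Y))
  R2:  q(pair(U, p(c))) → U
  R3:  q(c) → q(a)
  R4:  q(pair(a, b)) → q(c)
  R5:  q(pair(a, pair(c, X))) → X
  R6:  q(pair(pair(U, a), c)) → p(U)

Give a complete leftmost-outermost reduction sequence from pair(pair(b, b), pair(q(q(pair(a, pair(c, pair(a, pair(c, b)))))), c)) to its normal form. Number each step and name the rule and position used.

1. pair(pair(b, b), pair(q(q(pair(a, pair(c, pair(a, pair(c, b)))))), c))  →  pair(pair(b, b), pair(q(pair(a, pair(c, b))), c))   [R5 at 2.1.1]
2. pair(pair(b, b), pair(q(pair(a, pair(c, b))), c))  →  pair(pair(b, b), pair(b, c))   [R5 at 2.1]

pair(pair(b, b), pair(b, c))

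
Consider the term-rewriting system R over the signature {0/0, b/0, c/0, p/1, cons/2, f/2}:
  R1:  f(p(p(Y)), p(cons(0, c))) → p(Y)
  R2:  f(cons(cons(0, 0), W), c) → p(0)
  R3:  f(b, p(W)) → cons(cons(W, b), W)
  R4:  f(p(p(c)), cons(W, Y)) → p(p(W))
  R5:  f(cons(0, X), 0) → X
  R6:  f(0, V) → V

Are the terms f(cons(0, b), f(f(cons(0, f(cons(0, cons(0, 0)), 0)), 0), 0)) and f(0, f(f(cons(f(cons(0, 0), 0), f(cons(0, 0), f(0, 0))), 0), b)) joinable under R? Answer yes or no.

Reduce t₁ = f(cons(0, b), f(f(cons(0, f(cons(0, cons(0, 0)), 0)), 0), 0)):
1. f(cons(0, b), f(f(cons(0, f(cons(0, cons(0, 0)), 0)), 0), 0))  →  f(cons(0, b), f(f(cons(0, cons(0, 0)), 0), 0))   [R5 at 2.1]
2. f(cons(0, b), f(f(cons(0, cons(0, 0)), 0), 0))  →  f(cons(0, b), f(cons(0, 0), 0))   [R5 at 2.1]
3. f(cons(0, b), f(cons(0, 0), 0))  →  f(cons(0, b), 0)   [R5 at 2]
4. f(cons(0, b), 0)  →  b   [R5 at ε]

Reduce t₂ = f(0, f(f(cons(f(cons(0, 0), 0), f(cons(0, 0), f(0, 0))), 0), b)):
1. f(0, f(f(cons(f(cons(0, 0), 0), f(cons(0, 0), f(0, 0))), 0), b))  →  f(f(cons(f(cons(0, 0), 0), f(cons(0, 0), f(0, 0))), 0), b)   [R6 at ε]
2. f(f(cons(f(cons(0, 0), 0), f(cons(0, 0), f(0, 0))), 0), b)  →  f(f(cons(0, f(cons(0, 0), f(0, 0))), 0), b)   [R5 at 1.1.1]
3. f(f(cons(0, f(cons(0, 0), f(0, 0))), 0), b)  →  f(f(cons(0, 0), f(0, 0)), b)   [R5 at 1]
4. f(f(cons(0, 0), f(0, 0)), b)  →  f(f(cons(0, 0), 0), b)   [R6 at 1.2]
5. f(f(cons(0, 0), 0), b)  →  f(0, b)   [R5 at 1]
6. f(0, b)  →  b   [R6 at ε]

yes — NF(t₁) = b, NF(t₂) = b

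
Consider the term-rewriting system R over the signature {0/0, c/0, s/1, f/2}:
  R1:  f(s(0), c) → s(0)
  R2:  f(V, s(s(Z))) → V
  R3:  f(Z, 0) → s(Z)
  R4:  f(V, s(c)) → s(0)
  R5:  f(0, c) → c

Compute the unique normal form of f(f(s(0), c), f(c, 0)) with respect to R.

1. f(f(s(0), c), f(c, 0))  →  f(s(0), f(c, 0))   [R1 at 1]
2. f(s(0), f(c, 0))  →  f(s(0), s(c))   [R3 at 2]
3. f(s(0), s(c))  →  s(0)   [R4 at ε]

s(0)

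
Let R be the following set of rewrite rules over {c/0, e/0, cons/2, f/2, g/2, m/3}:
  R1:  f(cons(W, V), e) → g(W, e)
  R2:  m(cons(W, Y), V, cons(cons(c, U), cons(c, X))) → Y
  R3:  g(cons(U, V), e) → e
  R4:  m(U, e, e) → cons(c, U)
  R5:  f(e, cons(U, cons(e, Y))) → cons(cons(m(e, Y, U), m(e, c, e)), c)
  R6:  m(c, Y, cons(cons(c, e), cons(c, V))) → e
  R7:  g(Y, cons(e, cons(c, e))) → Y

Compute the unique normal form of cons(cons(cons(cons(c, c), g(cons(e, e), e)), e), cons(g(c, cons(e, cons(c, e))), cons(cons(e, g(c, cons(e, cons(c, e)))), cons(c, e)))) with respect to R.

1. cons(cons(cons(cons(c, c), g(cons(e, e), e)), e), cons(g(c, cons(e, cons(c, e))), cons(cons(e, g(c, cons(e, cons(c, e)))), cons(c, e))))  →  cons(cons(cons(cons(c, c), e), e), cons(g(c, cons(e, cons(c, e))), cons(cons(e, g(c, cons(e, cons(c, e)))), cons(c, e))))   [R3 at 1.1.2]
2. cons(cons(cons(cons(c, c), e), e), cons(g(c, cons(e, cons(c, e))), cons(cons(e, g(c, cons(e, cons(c, e)))), cons(c, e))))  →  cons(cons(cons(cons(c, c), e), e), cons(c, cons(cons(e, g(c, cons(e, cons(c, e)))), cons(c, e))))   [R7 at 2.1]
3. cons(cons(cons(cons(c, c), e), e), cons(c, cons(cons(e, g(c, cons(e, cons(c, e)))), cons(c, e))))  →  cons(cons(cons(cons(c, c), e), e), cons(c, cons(cons(e, c), cons(c, e))))   [R7 at 2.2.1.2]

cons(cons(cons(cons(c, c), e), e), cons(c, cons(cons(e, c), cons(c, e))))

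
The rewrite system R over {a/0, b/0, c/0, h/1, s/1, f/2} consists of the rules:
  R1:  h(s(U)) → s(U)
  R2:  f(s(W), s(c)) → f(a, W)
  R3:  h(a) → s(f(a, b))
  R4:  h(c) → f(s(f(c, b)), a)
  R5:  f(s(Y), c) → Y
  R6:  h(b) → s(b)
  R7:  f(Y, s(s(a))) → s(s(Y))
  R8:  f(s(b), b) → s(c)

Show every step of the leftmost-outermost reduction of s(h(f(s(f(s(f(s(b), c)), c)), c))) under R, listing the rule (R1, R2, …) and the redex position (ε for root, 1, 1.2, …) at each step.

s(s(b))

1. s(h(f(s(f(s(f(s(b), c)), c)), c)))  →  s(h(f(s(f(s(b), c)), c)))   [R5 at 1.1]
2. s(h(f(s(f(s(b), c)), c)))  →  s(h(f(s(b), c)))   [R5 at 1.1]
3. s(h(f(s(b), c)))  →  s(h(b))   [R5 at 1.1]
4. s(h(b))  →  s(s(b))   [R6 at 1]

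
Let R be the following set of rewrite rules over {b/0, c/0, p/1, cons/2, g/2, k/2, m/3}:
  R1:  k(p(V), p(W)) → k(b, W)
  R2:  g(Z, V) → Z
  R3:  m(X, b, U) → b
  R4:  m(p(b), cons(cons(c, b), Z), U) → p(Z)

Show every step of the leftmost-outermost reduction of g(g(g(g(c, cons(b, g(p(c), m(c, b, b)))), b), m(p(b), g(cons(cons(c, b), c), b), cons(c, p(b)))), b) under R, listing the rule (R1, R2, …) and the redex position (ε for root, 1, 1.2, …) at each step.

1. g(g(g(g(c, cons(b, g(p(c), m(c, b, b)))), b), m(p(b), g(cons(cons(c, b), c), b), cons(c, p(b)))), b)  →  g(g(g(c, cons(b, g(p(c), m(c, b, b)))), b), m(p(b), g(cons(cons(c, b), c), b), cons(c, p(b))))   [R2 at ε]
2. g(g(g(c, cons(b, g(p(c), m(c, b, b)))), b), m(p(b), g(cons(cons(c, b), c), b), cons(c, p(b))))  →  g(g(c, cons(b, g(p(c), m(c, b, b)))), b)   [R2 at ε]
3. g(g(c, cons(b, g(p(c), m(c, b, b)))), b)  →  g(c, cons(b, g(p(c), m(c, b, b))))   [R2 at ε]
4. g(c, cons(b, g(p(c), m(c, b, b))))  →  c   [R2 at ε]

c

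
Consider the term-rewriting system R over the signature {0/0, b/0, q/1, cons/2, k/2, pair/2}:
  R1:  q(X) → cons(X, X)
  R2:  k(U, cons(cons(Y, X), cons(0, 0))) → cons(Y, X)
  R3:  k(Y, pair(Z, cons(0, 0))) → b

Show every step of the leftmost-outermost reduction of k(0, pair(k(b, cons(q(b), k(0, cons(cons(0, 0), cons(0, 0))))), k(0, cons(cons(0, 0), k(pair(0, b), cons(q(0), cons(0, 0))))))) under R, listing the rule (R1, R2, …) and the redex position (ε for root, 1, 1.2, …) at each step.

b

1. k(0, pair(k(b, cons(q(b), k(0, cons(cons(0, 0), cons(0, 0))))), k(0, cons(cons(0, 0), k(pair(0, b), cons(q(0), cons(0, 0)))))))  →  k(0, pair(k(b, cons(cons(b, b), k(0, cons(cons(0, 0), cons(0, 0))))), k(0, cons(cons(0, 0), k(pair(0, b), cons(q(0), cons(0, 0)))))))   [R1 at 2.1.2.1]
2. k(0, pair(k(b, cons(cons(b, b), k(0, cons(cons(0, 0), cons(0, 0))))), k(0, cons(cons(0, 0), k(pair(0, b), cons(q(0), cons(0, 0)))))))  →  k(0, pair(k(b, cons(cons(b, b), cons(0, 0))), k(0, cons(cons(0, 0), k(pair(0, b), cons(q(0), cons(0, 0)))))))   [R2 at 2.1.2.2]
3. k(0, pair(k(b, cons(cons(b, b), cons(0, 0))), k(0, cons(cons(0, 0), k(pair(0, b), cons(q(0), cons(0, 0)))))))  →  k(0, pair(cons(b, b), k(0, cons(cons(0, 0), k(pair(0, b), cons(q(0), cons(0, 0)))))))   [R2 at 2.1]
4. k(0, pair(cons(b, b), k(0, cons(cons(0, 0), k(pair(0, b), cons(q(0), cons(0, 0)))))))  →  k(0, pair(cons(b, b), k(0, cons(cons(0, 0), k(pair(0, b), cons(cons(0, 0), cons(0, 0)))))))   [R1 at 2.2.2.2.2.1]
5. k(0, pair(cons(b, b), k(0, cons(cons(0, 0), k(pair(0, b), cons(cons(0, 0), cons(0, 0)))))))  →  k(0, pair(cons(b, b), k(0, cons(cons(0, 0), cons(0, 0)))))   [R2 at 2.2.2.2]
6. k(0, pair(cons(b, b), k(0, cons(cons(0, 0), cons(0, 0)))))  →  k(0, pair(cons(b, b), cons(0, 0)))   [R2 at 2.2]
7. k(0, pair(cons(b, b), cons(0, 0)))  →  b   [R3 at ε]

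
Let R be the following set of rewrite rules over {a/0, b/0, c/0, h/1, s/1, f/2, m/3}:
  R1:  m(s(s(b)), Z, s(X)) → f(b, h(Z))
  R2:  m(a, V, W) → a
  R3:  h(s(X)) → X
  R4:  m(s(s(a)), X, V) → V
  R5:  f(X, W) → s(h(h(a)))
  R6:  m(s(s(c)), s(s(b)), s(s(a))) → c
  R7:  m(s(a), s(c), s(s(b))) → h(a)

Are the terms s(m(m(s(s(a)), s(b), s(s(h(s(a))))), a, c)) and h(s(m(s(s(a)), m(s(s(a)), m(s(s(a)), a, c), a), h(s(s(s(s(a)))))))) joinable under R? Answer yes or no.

Reduce t₁ = s(m(m(s(s(a)), s(b), s(s(h(s(a))))), a, c)):
1. s(m(m(s(s(a)), s(b), s(s(h(s(a))))), a, c))  →  s(m(s(s(h(s(a)))), a, c))   [R4 at 1.1]
2. s(m(s(s(h(s(a)))), a, c))  →  s(m(s(s(a)), a, c))   [R3 at 1.1.1.1]
3. s(m(s(s(a)), a, c))  →  s(c)   [R4 at 1]

Reduce t₂ = h(s(m(s(s(a)), m(s(s(a)), m(s(s(a)), a, c), a), h(s(s(s(s(a)))))))):
1. h(s(m(s(s(a)), m(s(s(a)), m(s(s(a)), a, c), a), h(s(s(s(s(a))))))))  →  m(s(s(a)), m(s(s(a)), m(s(s(a)), a, c), a), h(s(s(s(s(a))))))   [R3 at ε]
2. m(s(s(a)), m(s(s(a)), m(s(s(a)), a, c), a), h(s(s(s(s(a))))))  →  h(s(s(s(s(a)))))   [R4 at ε]
3. h(s(s(s(s(a)))))  →  s(s(s(a)))   [R3 at ε]

no — NF(t₁) = s(c), NF(t₂) = s(s(s(a)))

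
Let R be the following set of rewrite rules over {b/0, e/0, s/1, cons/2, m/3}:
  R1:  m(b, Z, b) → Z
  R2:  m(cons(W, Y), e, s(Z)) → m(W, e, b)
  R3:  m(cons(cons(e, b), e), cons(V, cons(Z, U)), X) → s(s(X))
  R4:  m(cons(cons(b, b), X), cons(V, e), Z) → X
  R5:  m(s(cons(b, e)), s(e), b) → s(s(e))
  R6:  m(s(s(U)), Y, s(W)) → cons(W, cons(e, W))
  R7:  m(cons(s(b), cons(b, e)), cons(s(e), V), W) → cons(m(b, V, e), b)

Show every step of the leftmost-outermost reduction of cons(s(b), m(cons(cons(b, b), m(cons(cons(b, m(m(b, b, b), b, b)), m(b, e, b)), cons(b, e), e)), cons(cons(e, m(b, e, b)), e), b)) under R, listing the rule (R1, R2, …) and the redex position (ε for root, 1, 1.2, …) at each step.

1. cons(s(b), m(cons(cons(b, b), m(cons(cons(b, m(m(b, b, b), b, b)), m(b, e, b)), cons(b, e), e)), cons(cons(e, m(b, e, b)), e), b))  →  cons(s(b), m(cons(cons(b, m(m(b, b, b), b, b)), m(b, e, b)), cons(b, e), e))   [R4 at 2]
2. cons(s(b), m(cons(cons(b, m(m(b, b, b), b, b)), m(b, e, b)), cons(b, e), e))  →  cons(s(b), m(cons(cons(b, m(b, b, b)), m(b, e, b)), cons(b, e), e))   [R1 at 2.1.1.2.1]
3. cons(s(b), m(cons(cons(b, m(b, b, b)), m(b, e, b)), cons(b, e), e))  →  cons(s(b), m(cons(cons(b, b), m(b, e, b)), cons(b, e), e))   [R1 at 2.1.1.2]
4. cons(s(b), m(cons(cons(b, b), m(b, e, b)), cons(b, e), e))  →  cons(s(b), m(b, e, b))   [R4 at 2]
5. cons(s(b), m(b, e, b))  →  cons(s(b), e)   [R1 at 2]

cons(s(b), e)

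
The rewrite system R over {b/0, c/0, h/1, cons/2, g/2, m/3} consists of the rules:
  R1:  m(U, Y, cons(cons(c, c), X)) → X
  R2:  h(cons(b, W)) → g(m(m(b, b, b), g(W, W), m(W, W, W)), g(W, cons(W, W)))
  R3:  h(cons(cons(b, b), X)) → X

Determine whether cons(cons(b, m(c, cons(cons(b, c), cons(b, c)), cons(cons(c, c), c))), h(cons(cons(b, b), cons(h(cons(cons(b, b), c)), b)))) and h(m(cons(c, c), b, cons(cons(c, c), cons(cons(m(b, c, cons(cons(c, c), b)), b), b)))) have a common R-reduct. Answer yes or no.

no — NF(t₁) = cons(cons(b, c), cons(c, b)), NF(t₂) = b

Reduce t₁ = cons(cons(b, m(c, cons(cons(b, c), cons(b, c)), cons(cons(c, c), c))), h(cons(cons(b, b), cons(h(cons(cons(b, b), c)), b)))):
1. cons(cons(b, m(c, cons(cons(b, c), cons(b, c)), cons(cons(c, c), c))), h(cons(cons(b, b), cons(h(cons(cons(b, b), c)), b))))  →  cons(cons(b, c), h(cons(cons(b, b), cons(h(cons(cons(b, b), c)), b))))   [R1 at 1.2]
2. cons(cons(b, c), h(cons(cons(b, b), cons(h(cons(cons(b, b), c)), b))))  →  cons(cons(b, c), cons(h(cons(cons(b, b), c)), b))   [R3 at 2]
3. cons(cons(b, c), cons(h(cons(cons(b, b), c)), b))  →  cons(cons(b, c), cons(c, b))   [R3 at 2.1]

Reduce t₂ = h(m(cons(c, c), b, cons(cons(c, c), cons(cons(m(b, c, cons(cons(c, c), b)), b), b)))):
1. h(m(cons(c, c), b, cons(cons(c, c), cons(cons(m(b, c, cons(cons(c, c), b)), b), b))))  →  h(cons(cons(m(b, c, cons(cons(c, c), b)), b), b))   [R1 at 1]
2. h(cons(cons(m(b, c, cons(cons(c, c), b)), b), b))  →  h(cons(cons(b, b), b))   [R1 at 1.1.1]
3. h(cons(cons(b, b), b))  →  b   [R3 at ε]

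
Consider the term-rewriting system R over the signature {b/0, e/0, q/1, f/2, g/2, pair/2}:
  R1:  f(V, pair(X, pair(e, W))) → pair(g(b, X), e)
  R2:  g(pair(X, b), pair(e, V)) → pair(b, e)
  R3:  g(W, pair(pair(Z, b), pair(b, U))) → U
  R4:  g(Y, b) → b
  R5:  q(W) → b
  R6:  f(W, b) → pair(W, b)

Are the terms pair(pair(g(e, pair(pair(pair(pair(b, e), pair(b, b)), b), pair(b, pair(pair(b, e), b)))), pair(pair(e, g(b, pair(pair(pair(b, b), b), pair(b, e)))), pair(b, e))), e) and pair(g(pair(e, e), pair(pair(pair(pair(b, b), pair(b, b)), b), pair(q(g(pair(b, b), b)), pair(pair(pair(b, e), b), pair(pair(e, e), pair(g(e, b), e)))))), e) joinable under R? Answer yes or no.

yes — NF(t₁) = pair(pair(pair(pair(b, e), b), pair(pair(e, e), pair(b, e))), e), NF(t₂) = pair(pair(pair(pair(b, e), b), pair(pair(e, e), pair(b, e))), e)

Reduce t₁ = pair(pair(g(e, pair(pair(pair(pair(b, e), pair(b, b)), b), pair(b, pair(pair(b, e), b)))), pair(pair(e, g(b, pair(pair(pair(b, b), b), pair(b, e)))), pair(b, e))), e):
1. pair(pair(g(e, pair(pair(pair(pair(b, e), pair(b, b)), b), pair(b, pair(pair(b, e), b)))), pair(pair(e, g(b, pair(pair(pair(b, b), b), pair(b, e)))), pair(b, e))), e)  →  pair(pair(pair(pair(b, e), b), pair(pair(e, g(b, pair(pair(pair(b, b), b), pair(b, e)))), pair(b, e))), e)   [R3 at 1.1]
2. pair(pair(pair(pair(b, e), b), pair(pair(e, g(b, pair(pair(pair(b, b), b), pair(b, e)))), pair(b, e))), e)  →  pair(pair(pair(pair(b, e), b), pair(pair(e, e), pair(b, e))), e)   [R3 at 1.2.1.2]

Reduce t₂ = pair(g(pair(e, e), pair(pair(pair(pair(b, b), pair(b, b)), b), pair(q(g(pair(b, b), b)), pair(pair(pair(b, e), b), pair(pair(e, e), pair(g(e, b), e)))))), e):
1. pair(g(pair(e, e), pair(pair(pair(pair(b, b), pair(b, b)), b), pair(q(g(pair(b, b), b)), pair(pair(pair(b, e), b), pair(pair(e, e), pair(g(e, b), e)))))), e)  →  pair(g(pair(e, e), pair(pair(pair(pair(b, b), pair(b, b)), b), pair(b, pair(pair(pair(b, e), b), pair(pair(e, e), pair(g(e, b), e)))))), e)   [R5 at 1.2.2.1]
2. pair(g(pair(e, e), pair(pair(pair(pair(b, b), pair(b, b)), b), pair(b, pair(pair(pair(b, e), b), pair(pair(e, e), pair(g(e, b), e)))))), e)  →  pair(pair(pair(pair(b, e), b), pair(pair(e, e), pair(g(e, b), e))), e)   [R3 at 1]
3. pair(pair(pair(pair(b, e), b), pair(pair(e, e), pair(g(e, b), e))), e)  →  pair(pair(pair(pair(b, e), b), pair(pair(e, e), pair(b, e))), e)   [R4 at 1.2.2.1]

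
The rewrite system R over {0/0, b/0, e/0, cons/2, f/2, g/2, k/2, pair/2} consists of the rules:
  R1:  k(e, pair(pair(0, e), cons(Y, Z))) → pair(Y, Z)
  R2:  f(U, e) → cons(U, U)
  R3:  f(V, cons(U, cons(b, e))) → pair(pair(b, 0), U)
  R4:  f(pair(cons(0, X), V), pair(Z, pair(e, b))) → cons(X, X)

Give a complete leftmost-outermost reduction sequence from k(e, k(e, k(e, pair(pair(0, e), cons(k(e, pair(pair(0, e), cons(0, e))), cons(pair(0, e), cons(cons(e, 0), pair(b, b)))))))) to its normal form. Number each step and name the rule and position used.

pair(cons(e, 0), pair(b, b))

1. k(e, k(e, k(e, pair(pair(0, e), cons(k(e, pair(pair(0, e), cons(0, e))), cons(pair(0, e), cons(cons(e, 0), pair(b, b))))))))  →  k(e, k(e, pair(k(e, pair(pair(0, e), cons(0, e))), cons(pair(0, e), cons(cons(e, 0), pair(b, b))))))   [R1 at 2.2]
2. k(e, k(e, pair(k(e, pair(pair(0, e), cons(0, e))), cons(pair(0, e), cons(cons(e, 0), pair(b, b))))))  →  k(e, k(e, pair(pair(0, e), cons(pair(0, e), cons(cons(e, 0), pair(b, b))))))   [R1 at 2.2.1]
3. k(e, k(e, pair(pair(0, e), cons(pair(0, e), cons(cons(e, 0), pair(b, b))))))  →  k(e, pair(pair(0, e), cons(cons(e, 0), pair(b, b))))   [R1 at 2]
4. k(e, pair(pair(0, e), cons(cons(e, 0), pair(b, b))))  →  pair(cons(e, 0), pair(b, b))   [R1 at ε]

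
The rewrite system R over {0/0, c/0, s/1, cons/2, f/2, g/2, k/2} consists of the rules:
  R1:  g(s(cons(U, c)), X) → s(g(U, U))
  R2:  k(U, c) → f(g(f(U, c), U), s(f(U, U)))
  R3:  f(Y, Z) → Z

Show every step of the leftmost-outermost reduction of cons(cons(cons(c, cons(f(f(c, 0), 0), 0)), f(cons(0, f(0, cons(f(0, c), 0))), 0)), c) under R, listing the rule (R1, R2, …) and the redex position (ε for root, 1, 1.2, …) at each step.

1. cons(cons(cons(c, cons(f(f(c, 0), 0), 0)), f(cons(0, f(0, cons(f(0, c), 0))), 0)), c)  →  cons(cons(cons(c, cons(0, 0)), f(cons(0, f(0, cons(f(0, c), 0))), 0)), c)   [R3 at 1.1.2.1]
2. cons(cons(cons(c, cons(0, 0)), f(cons(0, f(0, cons(f(0, c), 0))), 0)), c)  →  cons(cons(cons(c, cons(0, 0)), 0), c)   [R3 at 1.2]

cons(cons(cons(c, cons(0, 0)), 0), c)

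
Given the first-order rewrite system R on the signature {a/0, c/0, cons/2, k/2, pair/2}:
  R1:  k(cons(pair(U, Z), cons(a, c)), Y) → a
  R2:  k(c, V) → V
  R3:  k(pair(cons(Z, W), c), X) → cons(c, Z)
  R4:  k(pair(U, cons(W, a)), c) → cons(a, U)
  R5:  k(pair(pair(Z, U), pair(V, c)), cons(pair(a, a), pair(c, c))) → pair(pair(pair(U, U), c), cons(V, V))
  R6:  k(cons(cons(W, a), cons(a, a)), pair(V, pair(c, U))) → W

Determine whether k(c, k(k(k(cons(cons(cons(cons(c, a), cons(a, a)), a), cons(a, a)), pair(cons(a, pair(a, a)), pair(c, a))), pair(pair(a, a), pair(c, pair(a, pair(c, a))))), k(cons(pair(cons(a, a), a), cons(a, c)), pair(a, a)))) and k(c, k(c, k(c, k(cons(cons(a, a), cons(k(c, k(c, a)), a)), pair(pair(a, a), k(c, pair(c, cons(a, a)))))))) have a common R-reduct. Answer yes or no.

yes — NF(t₁) = a, NF(t₂) = a

Reduce t₁ = k(c, k(k(k(cons(cons(cons(cons(c, a), cons(a, a)), a), cons(a, a)), pair(cons(a, pair(a, a)), pair(c, a))), pair(pair(a, a), pair(c, pair(a, pair(c, a))))), k(cons(pair(cons(a, a), a), cons(a, c)), pair(a, a)))):
1. k(c, k(k(k(cons(cons(cons(cons(c, a), cons(a, a)), a), cons(a, a)), pair(cons(a, pair(a, a)), pair(c, a))), pair(pair(a, a), pair(c, pair(a, pair(c, a))))), k(cons(pair(cons(a, a), a), cons(a, c)), pair(a, a))))  →  k(k(k(cons(cons(cons(cons(c, a), cons(a, a)), a), cons(a, a)), pair(cons(a, pair(a, a)), pair(c, a))), pair(pair(a, a), pair(c, pair(a, pair(c, a))))), k(cons(pair(cons(a, a), a), cons(a, c)), pair(a, a)))   [R2 at ε]
2. k(k(k(cons(cons(cons(cons(c, a), cons(a, a)), a), cons(a, a)), pair(cons(a, pair(a, a)), pair(c, a))), pair(pair(a, a), pair(c, pair(a, pair(c, a))))), k(cons(pair(cons(a, a), a), cons(a, c)), pair(a, a)))  →  k(k(cons(cons(c, a), cons(a, a)), pair(pair(a, a), pair(c, pair(a, pair(c, a))))), k(cons(pair(cons(a, a), a), cons(a, c)), pair(a, a)))   [R6 at 1.1]
3. k(k(cons(cons(c, a), cons(a, a)), pair(pair(a, a), pair(c, pair(a, pair(c, a))))), k(cons(pair(cons(a, a), a), cons(a, c)), pair(a, a)))  →  k(c, k(cons(pair(cons(a, a), a), cons(a, c)), pair(a, a)))   [R6 at 1]
4. k(c, k(cons(pair(cons(a, a), a), cons(a, c)), pair(a, a)))  →  k(cons(pair(cons(a, a), a), cons(a, c)), pair(a, a))   [R2 at ε]
5. k(cons(pair(cons(a, a), a), cons(a, c)), pair(a, a))  →  a   [R1 at ε]

Reduce t₂ = k(c, k(c, k(c, k(cons(cons(a, a), cons(k(c, k(c, a)), a)), pair(pair(a, a), k(c, pair(c, cons(a, a)))))))):
1. k(c, k(c, k(c, k(cons(cons(a, a), cons(k(c, k(c, a)), a)), pair(pair(a, a), k(c, pair(c, cons(a, a))))))))  →  k(c, k(c, k(cons(cons(a, a), cons(k(c, k(c, a)), a)), pair(pair(a, a), k(c, pair(c, cons(a, a)))))))   [R2 at ε]
2. k(c, k(c, k(cons(cons(a, a), cons(k(c, k(c, a)), a)), pair(pair(a, a), k(c, pair(c, cons(a, a)))))))  →  k(c, k(cons(cons(a, a), cons(k(c, k(c, a)), a)), pair(pair(a, a), k(c, pair(c, cons(a, a))))))   [R2 at ε]
3. k(c, k(cons(cons(a, a), cons(k(c, k(c, a)), a)), pair(pair(a, a), k(c, pair(c, cons(a, a))))))  →  k(cons(cons(a, a), cons(k(c, k(c, a)), a)), pair(pair(a, a), k(c, pair(c, cons(a, a)))))   [R2 at ε]
4. k(cons(cons(a, a), cons(k(c, k(c, a)), a)), pair(pair(a, a), k(c, pair(c, cons(a, a)))))  →  k(cons(cons(a, a), cons(k(c, a), a)), pair(pair(a, a), k(c, pair(c, cons(a, a)))))   [R2 at 1.2.1]
5. k(cons(cons(a, a), cons(k(c, a), a)), pair(pair(a, a), k(c, pair(c, cons(a, a)))))  →  k(cons(cons(a, a), cons(a, a)), pair(pair(a, a), k(c, pair(c, cons(a, a)))))   [R2 at 1.2.1]
6. k(cons(cons(a, a), cons(a, a)), pair(pair(a, a), k(c, pair(c, cons(a, a)))))  →  k(cons(cons(a, a), cons(a, a)), pair(pair(a, a), pair(c, cons(a, a))))   [R2 at 2.2]
7. k(cons(cons(a, a), cons(a, a)), pair(pair(a, a), pair(c, cons(a, a))))  →  a   [R6 at ε]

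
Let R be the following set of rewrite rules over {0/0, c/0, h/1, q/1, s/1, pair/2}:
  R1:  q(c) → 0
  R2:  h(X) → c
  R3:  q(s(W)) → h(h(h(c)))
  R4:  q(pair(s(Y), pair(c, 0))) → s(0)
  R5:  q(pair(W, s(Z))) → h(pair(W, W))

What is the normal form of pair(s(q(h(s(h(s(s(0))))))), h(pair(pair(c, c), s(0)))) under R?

1. pair(s(q(h(s(h(s(s(0))))))), h(pair(pair(c, c), s(0))))  →  pair(s(q(c)), h(pair(pair(c, c), s(0))))   [R2 at 1.1.1]
2. pair(s(q(c)), h(pair(pair(c, c), s(0))))  →  pair(s(0), h(pair(pair(c, c), s(0))))   [R1 at 1.1]
3. pair(s(0), h(pair(pair(c, c), s(0))))  →  pair(s(0), c)   [R2 at 2]

pair(s(0), c)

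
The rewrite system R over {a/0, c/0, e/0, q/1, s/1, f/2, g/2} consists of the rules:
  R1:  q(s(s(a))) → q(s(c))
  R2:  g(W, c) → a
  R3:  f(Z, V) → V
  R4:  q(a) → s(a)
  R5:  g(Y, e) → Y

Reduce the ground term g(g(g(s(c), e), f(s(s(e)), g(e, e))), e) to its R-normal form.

s(c)

1. g(g(g(s(c), e), f(s(s(e)), g(e, e))), e)  →  g(g(s(c), e), f(s(s(e)), g(e, e)))   [R5 at ε]
2. g(g(s(c), e), f(s(s(e)), g(e, e)))  →  g(s(c), f(s(s(e)), g(e, e)))   [R5 at 1]
3. g(s(c), f(s(s(e)), g(e, e)))  →  g(s(c), g(e, e))   [R3 at 2]
4. g(s(c), g(e, e))  →  g(s(c), e)   [R5 at 2]
5. g(s(c), e)  →  s(c)   [R5 at ε]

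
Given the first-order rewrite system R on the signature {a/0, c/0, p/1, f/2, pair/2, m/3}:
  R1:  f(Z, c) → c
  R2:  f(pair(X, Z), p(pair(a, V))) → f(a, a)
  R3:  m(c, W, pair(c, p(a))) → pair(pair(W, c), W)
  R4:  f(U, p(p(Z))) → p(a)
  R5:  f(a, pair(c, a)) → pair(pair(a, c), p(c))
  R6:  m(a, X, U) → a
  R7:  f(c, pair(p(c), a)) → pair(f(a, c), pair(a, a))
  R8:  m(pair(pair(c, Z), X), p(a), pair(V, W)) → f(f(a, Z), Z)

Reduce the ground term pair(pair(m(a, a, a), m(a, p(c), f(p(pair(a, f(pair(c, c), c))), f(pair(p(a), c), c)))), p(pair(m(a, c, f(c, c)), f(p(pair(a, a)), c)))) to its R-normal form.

1. pair(pair(m(a, a, a), m(a, p(c), f(p(pair(a, f(pair(c, c), c))), f(pair(p(a), c), c)))), p(pair(m(a, c, f(c, c)), f(p(pair(a, a)), c))))  →  pair(pair(a, m(a, p(c), f(p(pair(a, f(pair(c, c), c))), f(pair(p(a), c), c)))), p(pair(m(a, c, f(c, c)), f(p(pair(a, a)), c))))   [R6 at 1.1]
2. pair(pair(a, m(a, p(c), f(p(pair(a, f(pair(c, c), c))), f(pair(p(a), c), c)))), p(pair(m(a, c, f(c, c)), f(p(pair(a, a)), c))))  →  pair(pair(a, a), p(pair(m(a, c, f(c, c)), f(p(pair(a, a)), c))))   [R6 at 1.2]
3. pair(pair(a, a), p(pair(m(a, c, f(c, c)), f(p(pair(a, a)), c))))  →  pair(pair(a, a), p(pair(a, f(p(pair(a, a)), c))))   [R6 at 2.1.1]
4. pair(pair(a, a), p(pair(a, f(p(pair(a, a)), c))))  →  pair(pair(a, a), p(pair(a, c)))   [R1 at 2.1.2]

pair(pair(a, a), p(pair(a, c)))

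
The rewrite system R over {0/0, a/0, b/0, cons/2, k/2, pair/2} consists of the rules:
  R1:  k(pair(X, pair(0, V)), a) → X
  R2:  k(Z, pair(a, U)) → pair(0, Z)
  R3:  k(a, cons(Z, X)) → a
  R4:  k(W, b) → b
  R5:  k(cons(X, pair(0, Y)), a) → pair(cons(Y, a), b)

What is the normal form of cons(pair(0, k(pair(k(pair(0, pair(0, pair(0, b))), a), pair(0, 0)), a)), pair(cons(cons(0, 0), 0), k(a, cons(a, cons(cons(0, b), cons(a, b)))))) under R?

1. cons(pair(0, k(pair(k(pair(0, pair(0, pair(0, b))), a), pair(0, 0)), a)), pair(cons(cons(0, 0), 0), k(a, cons(a, cons(cons(0, b), cons(a, b))))))  →  cons(pair(0, k(pair(0, pair(0, pair(0, b))), a)), pair(cons(cons(0, 0), 0), k(a, cons(a, cons(cons(0, b), cons(a, b))))))   [R1 at 1.2]
2. cons(pair(0, k(pair(0, pair(0, pair(0, b))), a)), pair(cons(cons(0, 0), 0), k(a, cons(a, cons(cons(0, b), cons(a, b))))))  →  cons(pair(0, 0), pair(cons(cons(0, 0), 0), k(a, cons(a, cons(cons(0, b), cons(a, b))))))   [R1 at 1.2]
3. cons(pair(0, 0), pair(cons(cons(0, 0), 0), k(a, cons(a, cons(cons(0, b), cons(a, b))))))  →  cons(pair(0, 0), pair(cons(cons(0, 0), 0), a))   [R3 at 2.2]

cons(pair(0, 0), pair(cons(cons(0, 0), 0), a))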